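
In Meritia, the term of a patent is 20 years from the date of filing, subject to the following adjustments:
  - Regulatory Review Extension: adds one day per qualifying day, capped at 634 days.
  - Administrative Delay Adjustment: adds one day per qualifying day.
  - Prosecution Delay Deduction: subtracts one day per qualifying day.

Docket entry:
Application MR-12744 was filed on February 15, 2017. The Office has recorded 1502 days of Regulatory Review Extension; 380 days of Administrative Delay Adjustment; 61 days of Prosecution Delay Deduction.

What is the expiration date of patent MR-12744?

Base term: filing date + 20 years → 15 February 2037.
Regulatory Review Extension: 1502 days claimed exceeds the 634-day cap, so +634 days → 11 November 2038.
Administrative Delay Adjustment: +380 days → 26 November 2039.
Prosecution Delay Deduction: −61 days → 26 September 2039.

September 26, 2039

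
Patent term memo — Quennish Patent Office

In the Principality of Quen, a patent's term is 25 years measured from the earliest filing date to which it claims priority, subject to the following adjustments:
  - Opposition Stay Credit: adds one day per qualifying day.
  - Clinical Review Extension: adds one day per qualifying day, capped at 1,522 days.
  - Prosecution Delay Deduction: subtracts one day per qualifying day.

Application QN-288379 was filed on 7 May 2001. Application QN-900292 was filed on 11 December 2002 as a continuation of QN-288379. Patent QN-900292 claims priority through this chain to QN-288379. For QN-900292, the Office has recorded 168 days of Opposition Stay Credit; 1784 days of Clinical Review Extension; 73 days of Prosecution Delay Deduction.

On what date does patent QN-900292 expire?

October 10, 2030

Earliest priority filing: 7 May 2001.
Base term: 7 May 2001 + 25 years → 7 May 2026.
Opposition Stay Credit: +168 days → 22 October 2026.
Clinical Review Extension: 1784 days claimed exceeds the 1522-day cap, so +1522 days → 22 December 2030.
Prosecution Delay Deduction: −73 days → 10 October 2030.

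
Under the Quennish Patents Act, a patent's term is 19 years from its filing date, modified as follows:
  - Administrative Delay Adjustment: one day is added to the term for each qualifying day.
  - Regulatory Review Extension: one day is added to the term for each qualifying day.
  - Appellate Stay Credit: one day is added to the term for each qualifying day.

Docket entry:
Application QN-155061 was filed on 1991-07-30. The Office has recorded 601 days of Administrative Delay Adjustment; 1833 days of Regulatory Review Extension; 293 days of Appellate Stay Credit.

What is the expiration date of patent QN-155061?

January 16, 2018

Base term: filing date + 19 years → 30 July 2010.
Administrative Delay Adjustment: +601 days → 22 March 2012.
Regulatory Review Extension: +1833 days → 29 March 2017.
Appellate Stay Credit: +293 days → 16 January 2018.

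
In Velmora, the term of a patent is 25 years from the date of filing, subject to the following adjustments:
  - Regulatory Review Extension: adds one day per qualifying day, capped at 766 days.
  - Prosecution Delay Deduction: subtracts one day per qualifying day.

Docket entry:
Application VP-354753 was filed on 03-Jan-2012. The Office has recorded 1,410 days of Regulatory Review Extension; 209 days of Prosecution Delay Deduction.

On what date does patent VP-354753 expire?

Base term: filing date + 25 years → 3 January 2037.
Regulatory Review Extension: 1410 days claimed exceeds the 766-day cap, so +766 days → 8 February 2039.
Prosecution Delay Deduction: −209 days → 14 July 2038.

July 14, 2038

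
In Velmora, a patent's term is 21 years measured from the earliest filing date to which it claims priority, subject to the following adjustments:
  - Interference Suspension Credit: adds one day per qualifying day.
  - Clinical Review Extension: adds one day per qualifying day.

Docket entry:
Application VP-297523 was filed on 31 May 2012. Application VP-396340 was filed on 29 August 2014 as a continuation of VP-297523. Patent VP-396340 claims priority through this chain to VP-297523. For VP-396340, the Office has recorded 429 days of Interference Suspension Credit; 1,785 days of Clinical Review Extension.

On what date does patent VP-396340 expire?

June 23, 2039

Earliest priority filing: 31 May 2012.
Base term: 31 May 2012 + 21 years → 31 May 2033.
Interference Suspension Credit: +429 days → 3 August 2034.
Clinical Review Extension: +1785 days → 23 June 2039.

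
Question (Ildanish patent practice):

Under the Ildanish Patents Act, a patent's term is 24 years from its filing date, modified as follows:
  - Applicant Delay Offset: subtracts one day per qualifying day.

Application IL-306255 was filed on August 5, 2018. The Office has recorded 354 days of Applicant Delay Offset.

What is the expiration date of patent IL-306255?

Base term: filing date + 24 years → 5 August 2042.
Applicant Delay Offset: −354 days → 16 August 2041.

2041-08-16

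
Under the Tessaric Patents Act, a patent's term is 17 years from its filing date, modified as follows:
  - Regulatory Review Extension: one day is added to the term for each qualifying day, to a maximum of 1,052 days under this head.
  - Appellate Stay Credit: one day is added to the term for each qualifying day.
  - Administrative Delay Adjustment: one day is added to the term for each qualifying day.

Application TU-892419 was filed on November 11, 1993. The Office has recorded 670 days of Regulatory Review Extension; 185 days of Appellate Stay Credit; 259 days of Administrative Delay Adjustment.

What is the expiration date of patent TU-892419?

November 29, 2013

Base term: filing date + 17 years → 11 November 2010.
Regulatory Review Extension: 670 days (within the 1052-day cap) → +670 days → 11 September 2012.
Appellate Stay Credit: +185 days → 15 March 2013.
Administrative Delay Adjustment: +259 days → 29 November 2013.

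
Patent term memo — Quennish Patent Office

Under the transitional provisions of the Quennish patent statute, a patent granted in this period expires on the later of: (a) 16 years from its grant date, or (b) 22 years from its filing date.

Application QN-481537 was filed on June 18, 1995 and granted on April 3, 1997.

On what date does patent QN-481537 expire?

(a) grant + 16 years → 3 April 2013.
(b) filing + 22 years → 18 June 2017.
Later of the two: 18 June 2017.

June 18, 2017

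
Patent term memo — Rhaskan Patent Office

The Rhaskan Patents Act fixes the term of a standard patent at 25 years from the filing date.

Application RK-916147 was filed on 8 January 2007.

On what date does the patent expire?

2032-01-08

Filing date + 25 years → 8 January 2032.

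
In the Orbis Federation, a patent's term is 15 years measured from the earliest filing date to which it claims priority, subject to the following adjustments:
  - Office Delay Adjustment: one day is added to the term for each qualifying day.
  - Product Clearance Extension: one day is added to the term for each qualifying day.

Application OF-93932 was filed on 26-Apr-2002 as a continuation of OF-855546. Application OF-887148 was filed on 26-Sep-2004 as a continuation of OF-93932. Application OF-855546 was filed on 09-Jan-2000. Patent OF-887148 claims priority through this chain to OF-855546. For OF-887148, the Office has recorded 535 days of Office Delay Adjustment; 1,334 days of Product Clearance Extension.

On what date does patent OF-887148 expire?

Earliest priority filing: 9 January 2000.
Base term: 9 January 2000 + 15 years → 9 January 2015.
Office Delay Adjustment: +535 days → 27 June 2016.
Product Clearance Extension: +1334 days → 21 February 2020.

February 21, 2020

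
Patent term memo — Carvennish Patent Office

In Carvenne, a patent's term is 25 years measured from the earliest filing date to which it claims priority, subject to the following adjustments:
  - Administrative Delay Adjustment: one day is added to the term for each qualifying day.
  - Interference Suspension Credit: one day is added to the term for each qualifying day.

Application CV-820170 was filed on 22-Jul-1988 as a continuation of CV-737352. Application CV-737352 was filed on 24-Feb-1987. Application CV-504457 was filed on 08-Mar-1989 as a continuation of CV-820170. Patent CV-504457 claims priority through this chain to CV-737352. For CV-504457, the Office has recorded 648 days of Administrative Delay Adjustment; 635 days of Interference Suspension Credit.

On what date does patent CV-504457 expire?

Earliest priority filing: 24 February 1987.
Base term: 24 February 1987 + 25 years → 24 February 2012.
Administrative Delay Adjustment: +648 days → 3 December 2013.
Interference Suspension Credit: +635 days → 30 August 2015.

2015-08-30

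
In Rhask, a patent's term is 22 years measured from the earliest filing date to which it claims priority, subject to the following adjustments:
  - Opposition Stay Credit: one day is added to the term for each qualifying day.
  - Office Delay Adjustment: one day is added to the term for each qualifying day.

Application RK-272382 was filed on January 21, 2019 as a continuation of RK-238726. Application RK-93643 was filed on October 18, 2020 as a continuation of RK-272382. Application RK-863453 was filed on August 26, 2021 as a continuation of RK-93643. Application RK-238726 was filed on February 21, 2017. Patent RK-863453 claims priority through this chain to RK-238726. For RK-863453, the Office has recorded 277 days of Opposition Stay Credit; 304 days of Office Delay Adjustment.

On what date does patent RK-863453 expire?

2040-09-24

Earliest priority filing: 21 February 2017.
Base term: 21 February 2017 + 22 years → 21 February 2039.
Opposition Stay Credit: +277 days → 25 November 2039.
Office Delay Adjustment: +304 days → 24 September 2040.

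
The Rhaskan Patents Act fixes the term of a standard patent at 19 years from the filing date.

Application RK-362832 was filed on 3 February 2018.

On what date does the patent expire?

2037-02-03

Filing date + 19 years → 3 February 2037.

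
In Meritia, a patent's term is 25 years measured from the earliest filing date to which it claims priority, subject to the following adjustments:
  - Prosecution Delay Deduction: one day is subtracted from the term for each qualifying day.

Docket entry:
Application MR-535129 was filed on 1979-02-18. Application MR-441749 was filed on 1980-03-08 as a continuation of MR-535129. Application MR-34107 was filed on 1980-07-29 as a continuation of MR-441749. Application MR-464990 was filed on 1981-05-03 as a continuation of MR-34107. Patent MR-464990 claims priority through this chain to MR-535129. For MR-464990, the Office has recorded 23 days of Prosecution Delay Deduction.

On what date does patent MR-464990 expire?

Earliest priority filing: 18 February 1979.
Base term: 18 February 1979 + 25 years → 18 February 2004.
Prosecution Delay Deduction: −23 days → 26 January 2004.

2004-01-26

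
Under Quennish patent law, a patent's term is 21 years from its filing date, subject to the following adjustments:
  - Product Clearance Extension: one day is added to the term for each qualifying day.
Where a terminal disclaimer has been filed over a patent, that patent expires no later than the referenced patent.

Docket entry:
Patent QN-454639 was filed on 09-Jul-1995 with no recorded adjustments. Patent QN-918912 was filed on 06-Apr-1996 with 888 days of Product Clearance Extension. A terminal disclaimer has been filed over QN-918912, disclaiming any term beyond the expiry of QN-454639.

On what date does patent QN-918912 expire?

2016-07-09

Natural term of QN-918912:
  Base: filing + 21 years → 6 April 2017.
  Product Clearance Extension: +888 days → 11 September 2019.
Expiry of referenced patent QN-454639:
  Base: filing + 21 years → 9 July 2016.
Terminal disclaimer: QN-918912 expires on the earlier of 11 September 2019 and 9 July 2016.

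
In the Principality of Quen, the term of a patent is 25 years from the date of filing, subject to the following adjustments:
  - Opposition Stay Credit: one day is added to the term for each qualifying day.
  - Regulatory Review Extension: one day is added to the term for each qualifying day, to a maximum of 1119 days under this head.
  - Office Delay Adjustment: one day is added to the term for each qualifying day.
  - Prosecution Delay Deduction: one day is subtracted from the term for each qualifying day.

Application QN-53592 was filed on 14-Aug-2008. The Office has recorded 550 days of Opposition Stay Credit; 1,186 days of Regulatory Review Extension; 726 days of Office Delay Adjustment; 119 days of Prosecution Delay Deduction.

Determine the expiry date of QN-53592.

Base term: filing date + 25 years → 14 August 2033.
Opposition Stay Credit: +550 days → 15 February 2035.
Regulatory Review Extension: 1186 days claimed exceeds the 1119-day cap, so +1119 days → 10 March 2038.
Office Delay Adjustment: +726 days → 5 March 2040.
Prosecution Delay Deduction: −119 days → 7 November 2039.

2039-11-07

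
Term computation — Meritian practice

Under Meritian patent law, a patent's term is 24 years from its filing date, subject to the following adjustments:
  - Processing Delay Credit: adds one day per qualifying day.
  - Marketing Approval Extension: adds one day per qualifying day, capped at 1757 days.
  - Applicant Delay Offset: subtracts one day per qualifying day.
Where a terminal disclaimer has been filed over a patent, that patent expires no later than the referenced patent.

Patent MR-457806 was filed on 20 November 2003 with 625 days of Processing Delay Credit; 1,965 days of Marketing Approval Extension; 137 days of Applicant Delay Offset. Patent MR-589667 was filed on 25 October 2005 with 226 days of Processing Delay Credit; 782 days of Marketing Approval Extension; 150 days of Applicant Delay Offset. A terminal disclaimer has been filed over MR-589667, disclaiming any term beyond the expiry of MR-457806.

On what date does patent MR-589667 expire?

2032-03-01

Natural term of MR-589667:
  Base: filing + 24 years → 25 October 2029.
  Processing Delay Credit: +226 days → 8 June 2030.
  Marketing Approval Extension: 782 days (within the 1757-day cap) → +782 days → 29 July 2032.
  Applicant Delay Offset: −150 days → 1 March 2032.
Expiry of referenced patent MR-457806:
  Base: filing + 24 years → 20 November 2027.
  Processing Delay Credit: +625 days → 6 August 2029.
  Marketing Approval Extension: 1965 days claimed exceeds the 1757-day cap, so +1757 days → 29 May 2034.
  Applicant Delay Offset: −137 days → 12 January 2034.
Terminal disclaimer: MR-589667 expires on the earlier of 1 March 2032 and 12 January 2034.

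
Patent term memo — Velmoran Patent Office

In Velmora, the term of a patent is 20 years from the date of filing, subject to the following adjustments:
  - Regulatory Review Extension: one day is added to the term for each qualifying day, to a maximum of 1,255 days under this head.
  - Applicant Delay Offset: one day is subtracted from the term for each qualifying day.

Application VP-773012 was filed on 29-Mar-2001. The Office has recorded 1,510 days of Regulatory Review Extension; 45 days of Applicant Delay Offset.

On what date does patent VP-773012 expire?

Base term: filing date + 20 years → 29 March 2021.
Regulatory Review Extension: 1510 days claimed exceeds the 1255-day cap, so +1255 days → 4 September 2024.
Applicant Delay Offset: −45 days → 21 July 2024.

July 21, 2024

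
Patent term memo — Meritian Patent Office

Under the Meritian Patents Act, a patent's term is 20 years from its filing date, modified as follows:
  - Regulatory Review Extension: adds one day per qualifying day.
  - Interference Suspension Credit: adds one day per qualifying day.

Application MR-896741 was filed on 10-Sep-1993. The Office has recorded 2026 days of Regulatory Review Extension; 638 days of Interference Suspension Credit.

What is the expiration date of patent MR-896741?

Base term: filing date + 20 years → 10 September 2013.
Regulatory Review Extension: +2026 days → 29 March 2019.
Interference Suspension Credit: +638 days → 26 December 2020.

December 26, 2020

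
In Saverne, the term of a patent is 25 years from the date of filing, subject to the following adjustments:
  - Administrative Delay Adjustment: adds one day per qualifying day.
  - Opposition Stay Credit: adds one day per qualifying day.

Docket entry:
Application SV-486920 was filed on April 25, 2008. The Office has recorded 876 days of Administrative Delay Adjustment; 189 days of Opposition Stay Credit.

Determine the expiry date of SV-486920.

Base term: filing date + 25 years → 25 April 2033.
Administrative Delay Adjustment: +876 days → 18 September 2035.
Opposition Stay Credit: +189 days → 25 March 2036.

March 25, 2036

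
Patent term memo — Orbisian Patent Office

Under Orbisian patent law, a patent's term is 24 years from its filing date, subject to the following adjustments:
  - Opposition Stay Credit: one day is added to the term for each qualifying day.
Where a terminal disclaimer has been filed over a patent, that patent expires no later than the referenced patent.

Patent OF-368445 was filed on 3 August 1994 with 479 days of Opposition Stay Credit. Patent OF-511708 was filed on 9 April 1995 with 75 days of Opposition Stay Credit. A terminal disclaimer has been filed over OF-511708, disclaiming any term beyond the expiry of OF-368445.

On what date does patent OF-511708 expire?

Natural term of OF-511708:
  Base: filing + 24 years → 9 April 2019.
  Opposition Stay Credit: +75 days → 23 June 2019.
Expiry of referenced patent OF-368445:
  Base: filing + 24 years → 3 August 2018.
  Opposition Stay Credit: +479 days → 25 November 2019.
Terminal disclaimer: OF-511708 expires on the earlier of 23 June 2019 and 25 November 2019.

2019-06-23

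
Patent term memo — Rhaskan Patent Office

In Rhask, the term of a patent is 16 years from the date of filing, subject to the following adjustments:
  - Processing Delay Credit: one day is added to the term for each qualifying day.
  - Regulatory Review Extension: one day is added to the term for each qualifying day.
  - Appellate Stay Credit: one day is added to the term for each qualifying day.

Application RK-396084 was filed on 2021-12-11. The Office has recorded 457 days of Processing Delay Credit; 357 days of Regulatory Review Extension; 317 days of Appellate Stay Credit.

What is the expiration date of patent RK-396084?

Base term: filing date + 16 years → 11 December 2037.
Processing Delay Credit: +457 days → 13 March 2039.
Regulatory Review Extension: +357 days → 4 March 2040.
Appellate Stay Credit: +317 days → 15 January 2041.

January 15, 2041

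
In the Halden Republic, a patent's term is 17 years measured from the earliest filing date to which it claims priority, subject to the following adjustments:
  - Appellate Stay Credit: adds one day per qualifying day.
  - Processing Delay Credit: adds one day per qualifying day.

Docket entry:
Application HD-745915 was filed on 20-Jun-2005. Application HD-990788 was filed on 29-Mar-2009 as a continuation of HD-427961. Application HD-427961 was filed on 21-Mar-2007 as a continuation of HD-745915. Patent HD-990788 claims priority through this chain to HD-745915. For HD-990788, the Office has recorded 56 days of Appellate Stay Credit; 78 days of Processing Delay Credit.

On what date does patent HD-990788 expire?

November 1, 2022

Earliest priority filing: 20 June 2005.
Base term: 20 June 2005 + 17 years → 20 June 2022.
Appellate Stay Credit: +56 days → 15 August 2022.
Processing Delay Credit: +78 days → 1 November 2022.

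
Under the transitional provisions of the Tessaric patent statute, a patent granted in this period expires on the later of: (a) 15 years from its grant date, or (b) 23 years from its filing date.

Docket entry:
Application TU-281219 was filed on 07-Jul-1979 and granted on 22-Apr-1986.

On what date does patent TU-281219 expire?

2002-07-07

(a) grant + 15 years → 22 April 2001.
(b) filing + 23 years → 7 July 2002.
Later of the two: 7 July 2002.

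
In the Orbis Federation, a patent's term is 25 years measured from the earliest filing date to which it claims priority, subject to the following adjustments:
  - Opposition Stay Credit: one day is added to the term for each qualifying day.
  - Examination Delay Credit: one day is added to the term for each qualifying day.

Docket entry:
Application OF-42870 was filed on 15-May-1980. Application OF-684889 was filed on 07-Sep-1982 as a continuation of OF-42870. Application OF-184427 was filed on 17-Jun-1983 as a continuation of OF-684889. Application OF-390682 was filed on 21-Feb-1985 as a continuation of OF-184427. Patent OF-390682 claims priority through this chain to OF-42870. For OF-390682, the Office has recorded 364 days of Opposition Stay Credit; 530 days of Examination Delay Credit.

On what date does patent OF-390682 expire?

Earliest priority filing: 15 May 1980.
Base term: 15 May 1980 + 25 years → 15 May 2005.
Opposition Stay Credit: +364 days → 14 May 2006.
Examination Delay Credit: +530 days → 26 October 2007.

2007-10-26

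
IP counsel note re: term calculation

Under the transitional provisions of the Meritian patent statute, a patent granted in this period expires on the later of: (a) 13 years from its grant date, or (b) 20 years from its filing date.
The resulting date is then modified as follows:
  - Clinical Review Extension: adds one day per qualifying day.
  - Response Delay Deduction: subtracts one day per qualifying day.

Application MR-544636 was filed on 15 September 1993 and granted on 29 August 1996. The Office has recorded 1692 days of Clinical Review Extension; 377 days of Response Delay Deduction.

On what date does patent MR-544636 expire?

(a) grant + 13 years → 29 August 2009.
(b) filing + 20 years → 15 September 2013.
Later of the two: 15 September 2013.
Clinical Review Extension: +1692 days → 4 May 2018.
Response Delay Deduction: −377 days → 22 April 2017.

2017-04-22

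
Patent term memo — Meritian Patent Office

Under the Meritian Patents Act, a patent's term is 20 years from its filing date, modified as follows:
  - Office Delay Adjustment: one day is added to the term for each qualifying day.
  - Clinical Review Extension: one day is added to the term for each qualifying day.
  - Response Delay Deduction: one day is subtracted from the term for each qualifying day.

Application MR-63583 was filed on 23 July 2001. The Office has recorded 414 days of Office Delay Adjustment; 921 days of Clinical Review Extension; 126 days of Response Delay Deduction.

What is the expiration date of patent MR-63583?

2024-11-13

Base term: filing date + 20 years → 23 July 2021.
Office Delay Adjustment: +414 days → 10 September 2022.
Clinical Review Extension: +921 days → 19 March 2025.
Response Delay Deduction: −126 days → 13 November 2024.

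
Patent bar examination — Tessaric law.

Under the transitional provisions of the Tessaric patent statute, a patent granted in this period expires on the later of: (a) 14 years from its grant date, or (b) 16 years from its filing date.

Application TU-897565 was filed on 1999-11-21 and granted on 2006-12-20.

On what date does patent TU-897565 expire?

(a) grant + 14 years → 20 December 2020.
(b) filing + 16 years → 21 November 2015.
Later of the two: 20 December 2020.

December 20, 2020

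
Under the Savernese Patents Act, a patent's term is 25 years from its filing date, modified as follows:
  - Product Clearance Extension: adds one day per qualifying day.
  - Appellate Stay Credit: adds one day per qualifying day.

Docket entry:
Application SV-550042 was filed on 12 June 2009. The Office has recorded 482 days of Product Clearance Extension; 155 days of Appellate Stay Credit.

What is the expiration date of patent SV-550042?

2036-03-10

Base term: filing date + 25 years → 12 June 2034.
Product Clearance Extension: +482 days → 7 October 2035.
Appellate Stay Credit: +155 days → 10 March 2036.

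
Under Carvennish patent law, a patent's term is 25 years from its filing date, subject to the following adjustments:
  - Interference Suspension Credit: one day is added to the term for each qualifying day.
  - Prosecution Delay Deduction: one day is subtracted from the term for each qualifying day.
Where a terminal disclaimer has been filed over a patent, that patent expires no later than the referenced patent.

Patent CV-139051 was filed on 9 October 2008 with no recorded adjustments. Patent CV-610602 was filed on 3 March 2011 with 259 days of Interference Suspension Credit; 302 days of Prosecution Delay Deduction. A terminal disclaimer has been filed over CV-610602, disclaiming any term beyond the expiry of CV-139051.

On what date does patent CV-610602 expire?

Natural term of CV-610602:
  Base: filing + 25 years → 3 March 2036.
  Interference Suspension Credit: +259 days → 17 November 2036.
  Prosecution Delay Deduction: −302 days → 20 January 2036.
Expiry of referenced patent CV-139051:
  Base: filing + 25 years → 9 October 2033.
Terminal disclaimer: CV-610602 expires on the earlier of 20 January 2036 and 9 October 2033.

2033-10-09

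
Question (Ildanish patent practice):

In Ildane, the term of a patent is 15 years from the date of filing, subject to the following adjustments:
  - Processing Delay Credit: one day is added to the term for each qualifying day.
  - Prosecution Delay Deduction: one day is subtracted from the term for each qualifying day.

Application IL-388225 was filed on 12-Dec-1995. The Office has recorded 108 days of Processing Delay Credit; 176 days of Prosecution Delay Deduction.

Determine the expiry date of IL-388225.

Base term: filing date + 15 years → 12 December 2010.
Processing Delay Credit: +108 days → 30 March 2011.
Prosecution Delay Deduction: −176 days → 5 October 2010.

October 5, 2010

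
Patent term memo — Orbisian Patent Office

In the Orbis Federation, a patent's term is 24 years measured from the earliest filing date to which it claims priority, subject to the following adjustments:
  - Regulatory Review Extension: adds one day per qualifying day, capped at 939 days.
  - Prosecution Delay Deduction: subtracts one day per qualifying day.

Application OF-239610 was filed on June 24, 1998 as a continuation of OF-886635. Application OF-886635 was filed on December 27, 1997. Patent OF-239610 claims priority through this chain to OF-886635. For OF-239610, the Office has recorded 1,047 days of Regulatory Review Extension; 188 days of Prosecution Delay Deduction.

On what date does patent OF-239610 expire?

Earliest priority filing: 27 December 1997.
Base term: 27 December 1997 + 24 years → 27 December 2021.
Regulatory Review Extension: 1047 days claimed exceeds the 939-day cap, so +939 days → 23 July 2024.
Prosecution Delay Deduction: −188 days → 17 January 2024.

January 17, 2024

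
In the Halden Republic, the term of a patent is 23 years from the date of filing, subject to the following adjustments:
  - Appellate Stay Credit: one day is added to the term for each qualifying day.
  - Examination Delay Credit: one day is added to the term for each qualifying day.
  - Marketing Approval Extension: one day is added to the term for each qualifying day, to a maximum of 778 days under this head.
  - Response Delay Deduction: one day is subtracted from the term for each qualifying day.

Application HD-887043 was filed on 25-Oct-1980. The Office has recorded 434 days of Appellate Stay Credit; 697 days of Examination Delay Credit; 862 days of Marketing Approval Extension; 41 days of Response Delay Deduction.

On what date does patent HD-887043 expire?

December 5, 2008

Base term: filing date + 23 years → 25 October 2003.
Appellate Stay Credit: +434 days → 1 January 2005.
Examination Delay Credit: +697 days → 29 November 2006.
Marketing Approval Extension: 862 days claimed exceeds the 778-day cap, so +778 days → 15 January 2009.
Response Delay Deduction: −41 days → 5 December 2008.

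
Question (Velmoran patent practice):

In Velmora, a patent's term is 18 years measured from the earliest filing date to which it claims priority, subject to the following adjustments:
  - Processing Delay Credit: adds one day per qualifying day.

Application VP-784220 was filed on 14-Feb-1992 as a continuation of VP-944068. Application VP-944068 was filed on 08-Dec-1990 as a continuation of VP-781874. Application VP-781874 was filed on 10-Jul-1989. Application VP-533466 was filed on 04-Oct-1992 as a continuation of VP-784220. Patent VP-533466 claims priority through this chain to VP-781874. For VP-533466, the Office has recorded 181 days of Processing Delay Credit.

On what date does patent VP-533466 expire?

2008-01-07

Earliest priority filing: 10 July 1989.
Base term: 10 July 1989 + 18 years → 10 July 2007.
Processing Delay Credit: +181 days → 7 January 2008.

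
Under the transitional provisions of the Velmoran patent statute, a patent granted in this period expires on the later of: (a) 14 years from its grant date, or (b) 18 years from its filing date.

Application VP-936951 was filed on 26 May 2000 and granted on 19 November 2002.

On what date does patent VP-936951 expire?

(a) grant + 14 years → 19 November 2016.
(b) filing + 18 years → 26 May 2018.
Later of the two: 26 May 2018.

May 26, 2018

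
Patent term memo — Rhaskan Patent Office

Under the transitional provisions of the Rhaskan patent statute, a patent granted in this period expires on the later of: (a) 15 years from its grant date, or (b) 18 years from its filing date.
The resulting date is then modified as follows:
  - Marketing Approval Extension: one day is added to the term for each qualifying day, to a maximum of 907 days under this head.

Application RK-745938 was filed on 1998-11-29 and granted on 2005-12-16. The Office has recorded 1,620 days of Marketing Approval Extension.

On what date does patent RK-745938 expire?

(a) grant + 15 years → 16 December 2020.
(b) filing + 18 years → 29 November 2016.
Later of the two: 16 December 2020.
Marketing Approval Extension: 1620 days claimed exceeds the 907-day cap, so +907 days → 11 June 2023.

June 11, 2023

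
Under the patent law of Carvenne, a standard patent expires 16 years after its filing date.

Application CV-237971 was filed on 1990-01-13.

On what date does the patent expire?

Filing date + 16 years → 13 January 2006.

2006-01-13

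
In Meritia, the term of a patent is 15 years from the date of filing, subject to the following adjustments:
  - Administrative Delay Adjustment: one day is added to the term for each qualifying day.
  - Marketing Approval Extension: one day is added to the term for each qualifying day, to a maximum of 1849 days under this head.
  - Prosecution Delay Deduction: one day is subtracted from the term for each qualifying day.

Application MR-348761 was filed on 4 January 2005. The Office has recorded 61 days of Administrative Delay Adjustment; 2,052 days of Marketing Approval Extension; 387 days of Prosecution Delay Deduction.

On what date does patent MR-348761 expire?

Base term: filing date + 15 years → 4 January 2020.
Administrative Delay Adjustment: +61 days → 5 March 2020.
Marketing Approval Extension: 2052 days claimed exceeds the 1849-day cap, so +1849 days → 28 March 2025.
Prosecution Delay Deduction: −387 days → 6 March 2024.

2024-03-06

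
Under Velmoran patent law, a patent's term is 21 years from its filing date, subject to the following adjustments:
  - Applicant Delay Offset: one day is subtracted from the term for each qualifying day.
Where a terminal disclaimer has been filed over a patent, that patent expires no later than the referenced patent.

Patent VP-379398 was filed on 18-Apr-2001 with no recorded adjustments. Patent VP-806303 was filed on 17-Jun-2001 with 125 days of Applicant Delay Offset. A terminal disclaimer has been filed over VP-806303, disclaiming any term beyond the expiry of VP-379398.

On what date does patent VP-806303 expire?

Natural term of VP-806303:
  Base: filing + 21 years → 17 June 2022.
  Applicant Delay Offset: −125 days → 12 February 2022.
Expiry of referenced patent VP-379398:
  Base: filing + 21 years → 18 April 2022.
Terminal disclaimer: VP-806303 expires on the earlier of 12 February 2022 and 18 April 2022.

2022-02-12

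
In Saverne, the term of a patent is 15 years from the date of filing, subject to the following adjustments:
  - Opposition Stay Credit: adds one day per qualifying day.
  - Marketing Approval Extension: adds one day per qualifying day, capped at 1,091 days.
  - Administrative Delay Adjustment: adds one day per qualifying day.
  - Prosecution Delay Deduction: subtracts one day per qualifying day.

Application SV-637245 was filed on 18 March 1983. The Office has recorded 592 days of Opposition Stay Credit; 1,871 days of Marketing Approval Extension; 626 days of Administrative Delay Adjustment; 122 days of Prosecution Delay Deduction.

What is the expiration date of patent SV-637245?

Base term: filing date + 15 years → 18 March 1998.
Opposition Stay Credit: +592 days → 31 October 1999.
Marketing Approval Extension: 1871 days claimed exceeds the 1091-day cap, so +1091 days → 26 October 2002.
Administrative Delay Adjustment: +626 days → 13 July 2004.
Prosecution Delay Deduction: −122 days → 13 March 2004.

March 13, 2004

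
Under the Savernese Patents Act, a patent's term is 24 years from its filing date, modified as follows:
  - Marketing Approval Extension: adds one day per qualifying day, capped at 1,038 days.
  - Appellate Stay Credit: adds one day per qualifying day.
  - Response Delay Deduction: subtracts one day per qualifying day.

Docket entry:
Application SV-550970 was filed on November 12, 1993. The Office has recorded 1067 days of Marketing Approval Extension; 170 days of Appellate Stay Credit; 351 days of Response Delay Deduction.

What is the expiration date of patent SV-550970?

Base term: filing date + 24 years → 12 November 2017.
Marketing Approval Extension: 1067 days claimed exceeds the 1038-day cap, so +1038 days → 15 September 2020.
Appellate Stay Credit: +170 days → 4 March 2021.
Response Delay Deduction: −351 days → 18 March 2020.

March 18, 2020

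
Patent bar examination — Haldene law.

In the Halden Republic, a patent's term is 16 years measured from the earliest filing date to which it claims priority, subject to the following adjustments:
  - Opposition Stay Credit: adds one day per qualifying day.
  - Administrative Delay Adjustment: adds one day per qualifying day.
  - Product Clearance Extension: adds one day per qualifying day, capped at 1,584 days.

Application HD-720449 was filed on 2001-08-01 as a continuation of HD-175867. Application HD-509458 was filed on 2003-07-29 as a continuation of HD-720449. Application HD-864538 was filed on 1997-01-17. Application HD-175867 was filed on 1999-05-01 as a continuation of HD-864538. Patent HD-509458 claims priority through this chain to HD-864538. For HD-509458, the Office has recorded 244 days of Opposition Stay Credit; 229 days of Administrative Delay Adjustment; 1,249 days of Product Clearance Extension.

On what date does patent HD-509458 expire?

October 5, 2017

Earliest priority filing: 17 January 1997.
Base term: 17 January 1997 + 16 years → 17 January 2013.
Opposition Stay Credit: +244 days → 18 September 2013.
Administrative Delay Adjustment: +229 days → 5 May 2014.
Product Clearance Extension: 1249 days (within the 1584-day cap) → +1249 days → 5 October 2017.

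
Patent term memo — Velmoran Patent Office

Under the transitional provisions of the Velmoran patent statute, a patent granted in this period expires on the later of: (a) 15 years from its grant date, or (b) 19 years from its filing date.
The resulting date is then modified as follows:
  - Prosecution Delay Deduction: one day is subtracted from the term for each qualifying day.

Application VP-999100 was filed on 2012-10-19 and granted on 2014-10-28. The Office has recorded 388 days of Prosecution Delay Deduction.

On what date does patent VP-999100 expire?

2030-09-26

(a) grant + 15 years → 28 October 2029.
(b) filing + 19 years → 19 October 2031.
Later of the two: 19 October 2031.
Prosecution Delay Deduction: −388 days → 26 September 2030.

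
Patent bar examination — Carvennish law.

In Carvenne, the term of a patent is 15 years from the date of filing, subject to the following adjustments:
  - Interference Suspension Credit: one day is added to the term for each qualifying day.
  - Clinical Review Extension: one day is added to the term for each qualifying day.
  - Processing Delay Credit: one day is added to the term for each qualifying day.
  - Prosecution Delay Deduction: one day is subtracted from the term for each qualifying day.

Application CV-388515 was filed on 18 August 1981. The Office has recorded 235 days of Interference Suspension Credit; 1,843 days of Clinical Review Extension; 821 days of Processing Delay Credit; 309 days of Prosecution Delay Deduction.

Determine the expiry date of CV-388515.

2003-09-21

Base term: filing date + 15 years → 18 August 1996.
Interference Suspension Credit: +235 days → 10 April 1997.
Clinical Review Extension: +1843 days → 27 April 2002.
Processing Delay Credit: +821 days → 26 July 2004.
Prosecution Delay Deduction: −309 days → 21 September 2003.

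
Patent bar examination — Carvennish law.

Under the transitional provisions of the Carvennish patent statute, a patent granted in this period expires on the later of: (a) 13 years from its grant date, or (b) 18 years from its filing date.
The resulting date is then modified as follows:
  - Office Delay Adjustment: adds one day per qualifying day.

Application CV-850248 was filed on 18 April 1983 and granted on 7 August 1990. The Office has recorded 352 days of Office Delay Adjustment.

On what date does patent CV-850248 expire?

July 24, 2004

(a) grant + 13 years → 7 August 2003.
(b) filing + 18 years → 18 April 2001.
Later of the two: 7 August 2003.
Office Delay Adjustment: +352 days → 24 July 2004.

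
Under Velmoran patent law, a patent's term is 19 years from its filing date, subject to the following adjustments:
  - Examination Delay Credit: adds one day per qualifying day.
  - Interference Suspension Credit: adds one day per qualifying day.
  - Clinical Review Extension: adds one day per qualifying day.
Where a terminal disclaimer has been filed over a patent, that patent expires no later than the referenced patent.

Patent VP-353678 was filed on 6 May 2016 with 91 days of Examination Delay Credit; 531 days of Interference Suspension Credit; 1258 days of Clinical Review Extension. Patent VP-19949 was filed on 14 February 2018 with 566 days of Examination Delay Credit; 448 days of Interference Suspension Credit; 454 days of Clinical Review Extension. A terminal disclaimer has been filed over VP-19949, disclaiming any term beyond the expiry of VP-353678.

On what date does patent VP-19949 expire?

Natural term of VP-19949:
  Base: filing + 19 years → 14 February 2037.
  Examination Delay Credit: +566 days → 3 September 2038.
  Interference Suspension Credit: +448 days → 25 November 2039.
  Clinical Review Extension: +454 days → 21 February 2041.
Expiry of referenced patent VP-353678:
  Base: filing + 19 years → 6 May 2035.
  Examination Delay Credit: +91 days → 5 August 2035.
  Interference Suspension Credit: +531 days → 17 January 2037.
  Clinical Review Extension: +1258 days → 28 June 2040.
Terminal disclaimer: VP-19949 expires on the earlier of 21 February 2041 and 28 June 2040.

2040-06-28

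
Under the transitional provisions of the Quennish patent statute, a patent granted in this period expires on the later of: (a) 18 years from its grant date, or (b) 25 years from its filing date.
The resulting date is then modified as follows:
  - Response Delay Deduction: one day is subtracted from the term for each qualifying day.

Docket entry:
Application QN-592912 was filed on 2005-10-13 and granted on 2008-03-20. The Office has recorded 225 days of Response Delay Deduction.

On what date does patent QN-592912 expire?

March 2, 2030

(a) grant + 18 years → 20 March 2026.
(b) filing + 25 years → 13 October 2030.
Later of the two: 13 October 2030.
Response Delay Deduction: −225 days → 2 March 2030.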